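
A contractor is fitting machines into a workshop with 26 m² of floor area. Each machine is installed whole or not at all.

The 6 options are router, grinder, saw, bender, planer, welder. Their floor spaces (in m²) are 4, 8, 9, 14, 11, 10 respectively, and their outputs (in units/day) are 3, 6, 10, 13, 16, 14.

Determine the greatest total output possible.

Allowing fractional choices, the relaxed optimum would be about 35.6, but machines are indivisible.
planer + welder: floor space 11 + 10 = 21 ≤ 26, output 16 + 14 = 30.
router + planer + welder: floor space 4 + 11 + 10 = 25 ≤ 26, output 3 + 16 + 14 = 33.
router + saw + planer: floor space 4 + 9 + 11 = 24 ≤ 26, output 3 + 10 + 16 = 29.
Best is router, planer, and welder with total output 33.

33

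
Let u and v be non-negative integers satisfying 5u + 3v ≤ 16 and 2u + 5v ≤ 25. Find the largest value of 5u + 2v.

15

Relaxing integrality, the LP optimum is 16.00 at (u,v) = (3.2, 0), which is not an integer point.
(u,v)=(3,0): 5·3+3·0=15≤16, 2·3+5·0=6≤25, objective 15.
(u,v)=(2,1): 5·2+3·1=13≤16, 2·2+5·1=9≤25, objective 12.
No feasible integer point exceeds 15.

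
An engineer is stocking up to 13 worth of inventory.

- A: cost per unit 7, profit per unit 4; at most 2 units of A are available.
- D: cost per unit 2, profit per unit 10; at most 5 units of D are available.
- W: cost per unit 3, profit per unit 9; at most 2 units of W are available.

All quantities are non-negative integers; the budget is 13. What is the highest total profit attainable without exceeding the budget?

This is a bounded integer knapsack.
Take 5×D and 1×W: cost 13 ≤ 13, profit 5·10 + 1·9 = 59.
D has the best ratio (10/2) and is taken to its limit of 5; remaining capacity is filled optimally with the others.

59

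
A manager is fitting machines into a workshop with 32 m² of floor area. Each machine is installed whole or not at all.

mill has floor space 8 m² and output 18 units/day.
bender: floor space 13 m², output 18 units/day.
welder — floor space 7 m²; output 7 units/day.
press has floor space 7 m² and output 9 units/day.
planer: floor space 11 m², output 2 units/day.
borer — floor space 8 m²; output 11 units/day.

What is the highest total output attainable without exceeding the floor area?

47

Allowing fractional choices, the relaxed optimum would be about 50.9, but machines are indivisible.
mill + bender + press: floor space 8 + 13 + 7 = 28 ≤ 32, output 18 + 18 + 9 = 45.
mill + bender + borer: floor space 8 + 13 + 8 = 29 ≤ 32, output 18 + 18 + 11 = 47.
mill + welder + press + borer: floor space 8 + 7 + 7 + 8 = 30 ≤ 32, output 18 + 7 + 9 + 11 = 45.
Best is mill, bender, and borer with total output 47.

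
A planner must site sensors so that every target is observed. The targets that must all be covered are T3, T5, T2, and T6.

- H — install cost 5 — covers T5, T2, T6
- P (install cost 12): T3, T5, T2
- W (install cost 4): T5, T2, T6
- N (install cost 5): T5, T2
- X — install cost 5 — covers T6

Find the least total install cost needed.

16

This is a weighted set-cover instance.
Choose P and W: together they cover T3, T5, T2, T6 — every target.
Total install cost: 12 + 4 = 16.
No cover costs less than 16.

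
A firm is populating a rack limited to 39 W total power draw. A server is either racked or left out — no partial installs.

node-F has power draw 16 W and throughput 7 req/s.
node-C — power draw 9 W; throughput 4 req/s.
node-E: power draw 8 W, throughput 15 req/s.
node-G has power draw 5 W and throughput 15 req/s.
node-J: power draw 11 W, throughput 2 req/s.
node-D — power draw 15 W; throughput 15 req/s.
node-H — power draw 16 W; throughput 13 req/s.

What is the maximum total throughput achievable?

49

This is an integer program with binary decision variables.
Allowing fractional choices, the relaxed optimum would be about 53.9, but servers are indivisible.
node-C + node-E + node-G + node-H: power draw 9 + 8 + 5 + 16 = 38 ≤ 39, throughput 4 + 15 + 15 + 13 = 47.
node-E + node-G + node-J + node-D: power draw 8 + 5 + 11 + 15 = 39 ≤ 39, throughput 15 + 15 + 2 + 15 = 47.
node-C + node-E + node-G + node-D: power draw 9 + 8 + 5 + 15 = 37 ≤ 39, throughput 4 + 15 + 15 + 15 = 49.
Best is node-C, node-E, node-G, and node-D with total throughput 49.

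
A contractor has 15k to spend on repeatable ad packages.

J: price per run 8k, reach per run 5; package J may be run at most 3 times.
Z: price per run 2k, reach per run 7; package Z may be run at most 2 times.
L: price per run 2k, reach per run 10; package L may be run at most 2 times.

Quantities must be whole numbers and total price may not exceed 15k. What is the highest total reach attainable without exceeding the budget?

Take 2×Z and 2×L: price 8 ≤ 15, reach 2·7 + 2·10 = 34.
L has the best ratio (10/2) and is taken to its limit of 2; remaining capacity is filled optimally with the others.

34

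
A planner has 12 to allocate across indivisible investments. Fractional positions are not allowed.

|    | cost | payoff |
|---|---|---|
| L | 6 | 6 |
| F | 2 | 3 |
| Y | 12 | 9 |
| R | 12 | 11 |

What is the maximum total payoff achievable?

11

Treat it as a binary knapsack problem.
R: cost 12 ≤ 12, payoff 11.
Y: cost 12 ≤ 12, payoff 9.
L + F: cost 6 + 2 = 8 ≤ 12, payoff 6 + 3 = 9.
Best is R with total payoff 11.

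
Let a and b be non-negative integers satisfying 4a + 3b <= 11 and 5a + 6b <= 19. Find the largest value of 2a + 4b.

Relaxing integrality, the LP optimum is 12.67 at (a,b) = (0, 3.17), which is not an integer point.
(a,b)=(0,3) is feasible, giving 12.
(a,b)=(1,2) is feasible, giving 10.
The best lattice point is (0,3), giving 12.

12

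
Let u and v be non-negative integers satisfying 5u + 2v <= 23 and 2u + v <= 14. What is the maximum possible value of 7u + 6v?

66

The continuous relaxation peaks at (0, 11.5) with value 69.00; rounding to a feasible lattice point costs some objective.
(u,v)=(0,11): 5·0+2·11=22≤23, 2·0+1·11=11≤14, objective 66.
(u,v)=(0,10): 5·0+2·10=20≤23, 2·0+1·10=10≤14, objective 60.
The best lattice point is (0,11), giving 66.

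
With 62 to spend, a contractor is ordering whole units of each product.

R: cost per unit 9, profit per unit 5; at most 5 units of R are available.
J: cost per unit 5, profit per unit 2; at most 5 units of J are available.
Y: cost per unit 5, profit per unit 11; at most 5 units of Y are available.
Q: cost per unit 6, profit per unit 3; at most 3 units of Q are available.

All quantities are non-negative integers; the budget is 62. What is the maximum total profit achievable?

Y has the best ratio (11/5); taking only Y gives at most 5×11 = 55 (stopped by the supply cap of 5).
Mixing does better — 4×R and 5×Y: cost 61 ≤ 62, profit 4·5 + 5·11 = 75.

75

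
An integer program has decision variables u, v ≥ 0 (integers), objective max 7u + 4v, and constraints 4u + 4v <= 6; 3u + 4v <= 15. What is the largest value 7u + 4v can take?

(u,v)=(1,0): 4·1+4·0=4≤6, 3·1+4·0=3≤15, objective 7.
(u,v)=(0,1): 4·0+4·1=4≤6, 3·0+4·1=4≤15, objective 4.
(u,v)=(0,0): 4·0+4·0=0≤6, 3·0+4·0=0≤15, objective 0.
Maximum is 7 at (u,v)=(1,0).

7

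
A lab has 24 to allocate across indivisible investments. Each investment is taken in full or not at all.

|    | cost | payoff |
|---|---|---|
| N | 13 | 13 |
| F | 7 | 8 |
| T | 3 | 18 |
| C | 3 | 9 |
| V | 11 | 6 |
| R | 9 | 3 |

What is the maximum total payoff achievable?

41

Allowing fractional choices, the relaxed optimum would be about 46.0, but investments are indivisible.
F + T + C + V: cost 7 + 3 + 3 + 11 = 24 ≤ 24, payoff 8 + 18 + 9 + 6 = 41.
N + F + T: cost 13 + 7 + 3 = 23 ≤ 24, payoff 13 + 8 + 18 = 39.
N + T + C: cost 13 + 3 + 3 = 19 ≤ 24, payoff 13 + 18 + 9 = 40.
Best is F, T, C, and V with total payoff 41.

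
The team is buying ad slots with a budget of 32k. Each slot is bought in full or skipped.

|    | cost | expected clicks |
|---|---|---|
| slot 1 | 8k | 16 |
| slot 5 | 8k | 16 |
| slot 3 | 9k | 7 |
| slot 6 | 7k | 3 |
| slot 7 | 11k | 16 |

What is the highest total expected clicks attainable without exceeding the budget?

48

Allowing fractional choices, the relaxed optimum would be about 51.9, but ad slots are indivisible.
slot 1 + slot 5 + slot 3 + slot 6: cost 8 + 8 + 9 + 7 = 32 ≤ 32, expected clicks 16 + 16 + 7 + 3 = 42.
slot 1 + slot 5 + slot 7: cost 8 + 8 + 11 = 27 ≤ 32, expected clicks 16 + 16 + 16 = 48.
Best is slot 1, slot 5, and slot 7 with total expected clicks 48.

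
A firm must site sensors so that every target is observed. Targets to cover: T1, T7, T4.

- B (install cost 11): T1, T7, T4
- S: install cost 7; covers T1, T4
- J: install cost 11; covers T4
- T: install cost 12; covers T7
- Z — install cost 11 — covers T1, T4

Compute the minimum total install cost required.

11

This is an integer covering problem.
B alone covers T1, T7, T4 — every target.
Total install cost: 11.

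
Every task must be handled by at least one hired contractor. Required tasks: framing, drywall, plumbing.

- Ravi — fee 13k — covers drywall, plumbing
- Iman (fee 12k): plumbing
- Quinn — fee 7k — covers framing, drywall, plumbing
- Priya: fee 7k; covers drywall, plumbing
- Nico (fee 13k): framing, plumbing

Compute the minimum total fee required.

Quinn alone covers framing, drywall, plumbing — every task.
Total fee: 7.
No cover costs less than 7.

7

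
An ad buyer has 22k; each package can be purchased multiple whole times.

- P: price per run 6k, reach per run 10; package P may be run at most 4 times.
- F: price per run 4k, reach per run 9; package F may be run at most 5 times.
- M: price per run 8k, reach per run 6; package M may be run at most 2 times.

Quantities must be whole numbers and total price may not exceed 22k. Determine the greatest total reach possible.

This is a bounded integer knapsack.
5×F: price 20 ≤ 22, reach 5·9 = 45.
1×P and 4×F: price 22 ≤ 22, reach 1·10 + 4·9 = 46.
Best is 46.

46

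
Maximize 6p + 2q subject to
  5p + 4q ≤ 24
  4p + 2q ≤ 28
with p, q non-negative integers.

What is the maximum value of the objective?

Relaxing integrality, the LP optimum is 28.80 at (p,q) = (4.8, 0), which is not an integer point.
(p,q)=(4,1): 5·4+4·1=24≤24, 4·4+2·1=18≤28, objective 26.
(p,q)=(4,0): 5·4+4·0=20≤24, 4·4+2·0=16≤28, objective 24.
(p,q)=(3,2): 5·3+4·2=23≤24, 4·3+2·2=16≤28, objective 22.
(p,q)=(3,1): 5·3+4·1=19≤24, 4·3+2·1=14≤28, objective 20.
No feasible integer point exceeds 26.

26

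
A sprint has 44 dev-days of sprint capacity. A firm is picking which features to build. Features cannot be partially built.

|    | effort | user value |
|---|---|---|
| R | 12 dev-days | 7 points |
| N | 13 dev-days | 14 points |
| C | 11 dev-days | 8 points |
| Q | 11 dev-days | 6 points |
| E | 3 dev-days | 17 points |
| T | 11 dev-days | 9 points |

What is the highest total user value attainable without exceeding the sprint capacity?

48

Take N, C, E, and T: effort 13 + 11 + 3 + 11 = 38 ≤ 44, user value 14 + 8 + 17 + 9 = 48.
No other feasible combination does better.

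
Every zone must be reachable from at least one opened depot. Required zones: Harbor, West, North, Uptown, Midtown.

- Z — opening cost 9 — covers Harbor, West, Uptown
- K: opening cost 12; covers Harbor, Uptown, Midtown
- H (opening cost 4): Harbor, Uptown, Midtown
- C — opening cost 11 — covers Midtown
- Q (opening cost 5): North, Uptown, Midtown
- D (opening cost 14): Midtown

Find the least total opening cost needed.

Choose Z and Q: together they cover Harbor, West, North, Uptown, Midtown — every zone.
Total opening cost: 9 + 5 = 14.

14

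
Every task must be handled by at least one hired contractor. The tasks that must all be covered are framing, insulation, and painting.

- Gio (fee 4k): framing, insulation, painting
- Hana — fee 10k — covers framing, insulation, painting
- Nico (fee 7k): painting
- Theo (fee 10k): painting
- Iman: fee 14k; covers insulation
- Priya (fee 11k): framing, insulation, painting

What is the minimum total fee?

Gio alone covers framing, insulation, painting — every task.
Total fee: 4.

4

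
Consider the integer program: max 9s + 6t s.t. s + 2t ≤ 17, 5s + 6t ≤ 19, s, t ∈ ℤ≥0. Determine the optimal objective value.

The continuous relaxation peaks at (3.8, 0) with value 34.20; rounding to a feasible lattice point costs some objective.
(s,t)=(3,0): 1·3+2·0=3≤17, 5·3+6·0=15≤19, objective 27.
(s,t)=(2,1): 1·2+2·1=4≤17, 5·2+6·1=16≤19, objective 24.
No feasible integer point exceeds 27.

27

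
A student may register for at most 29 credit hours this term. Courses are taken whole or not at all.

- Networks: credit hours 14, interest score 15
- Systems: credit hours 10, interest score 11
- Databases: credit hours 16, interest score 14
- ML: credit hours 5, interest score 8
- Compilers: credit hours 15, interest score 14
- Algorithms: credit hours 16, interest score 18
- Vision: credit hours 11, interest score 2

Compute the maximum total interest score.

34

Allowing fractional choices, the relaxed optimum would be about 34.8, but courses are indivisible.
Networks + Systems + ML: credit hours 14 + 10 + 5 = 29 ≤ 29, interest score 15 + 11 + 8 = 34.
Networks + Compilers: credit hours 14 + 15 = 29 ≤ 29, interest score 15 + 14 = 29.
Systems + Algorithms: credit hours 10 + 16 = 26 ≤ 29, interest score 11 + 18 = 29.
Best is Networks, Systems, and ML with total interest score 34.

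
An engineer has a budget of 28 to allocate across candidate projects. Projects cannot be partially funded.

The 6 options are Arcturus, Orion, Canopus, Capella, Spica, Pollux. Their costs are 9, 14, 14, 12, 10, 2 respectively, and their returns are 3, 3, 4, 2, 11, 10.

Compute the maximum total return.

Allowing fractional choices, the relaxed optimum would be about 26.0, but projects are indivisible.
Arcturus + Spica + Pollux: cost 9 + 10 + 2 = 21 ≤ 28, return 3 + 11 + 10 = 24.
Canopus + Spica + Pollux: cost 14 + 10 + 2 = 26 ≤ 28, return 4 + 11 + 10 = 25.
Best is Canopus, Spica, and Pollux with total return 25.

25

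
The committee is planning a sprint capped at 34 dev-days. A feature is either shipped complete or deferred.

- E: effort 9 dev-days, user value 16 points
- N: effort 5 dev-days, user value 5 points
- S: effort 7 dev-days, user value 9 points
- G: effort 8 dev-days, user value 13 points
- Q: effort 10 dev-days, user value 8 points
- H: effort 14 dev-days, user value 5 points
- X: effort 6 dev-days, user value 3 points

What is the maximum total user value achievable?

46

This is a 0-1 knapsack instance.
E + N + S + G: effort 9 + 5 + 7 + 8 = 29 ≤ 34, user value 16 + 5 + 9 + 13 = 43.
E + S + G + Q: effort 9 + 7 + 8 + 10 = 34 ≤ 34, user value 16 + 9 + 13 + 8 = 46.
Best is E, S, G, and Q with total user value 46.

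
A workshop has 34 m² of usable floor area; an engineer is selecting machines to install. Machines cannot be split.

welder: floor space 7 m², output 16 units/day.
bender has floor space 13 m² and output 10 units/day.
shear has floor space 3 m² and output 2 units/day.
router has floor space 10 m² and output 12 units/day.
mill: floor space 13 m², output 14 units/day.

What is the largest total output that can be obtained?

Treat it as a binary knapsack problem.
welder + shear + router + mill: floor space 7 + 3 + 10 + 13 = 33 ≤ 34, output 16 + 2 + 12 + 14 = 44.
welder + router + mill: floor space 7 + 10 + 13 = 30 ≤ 34, output 16 + 12 + 14 = 42.
welder + bender + shear + router: floor space 7 + 13 + 3 + 10 = 33 ≤ 34, output 16 + 10 + 2 + 12 = 40.
Best is welder, shear, router, and mill with total output 44.

44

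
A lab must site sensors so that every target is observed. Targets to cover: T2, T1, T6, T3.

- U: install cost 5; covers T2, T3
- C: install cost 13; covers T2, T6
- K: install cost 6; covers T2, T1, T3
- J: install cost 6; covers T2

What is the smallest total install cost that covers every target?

This is a weighted set-cover instance.
Choose C and K: together they cover T2, T1, T6, T3 — every target.
Total install cost: 13 + 6 = 19.
No cover costs less than 19.

19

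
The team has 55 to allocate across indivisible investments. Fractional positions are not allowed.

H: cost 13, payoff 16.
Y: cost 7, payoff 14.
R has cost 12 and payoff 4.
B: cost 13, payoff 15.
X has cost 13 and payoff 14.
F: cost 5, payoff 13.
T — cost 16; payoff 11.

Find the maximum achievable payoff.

This is an integer program with binary decision variables.
Take H, Y, B, X, and F: cost 13 + 7 + 13 + 13 + 5 = 51 ≤ 55, payoff 16 + 14 + 15 + 14 + 13 = 72.
No other feasible combination does better.

72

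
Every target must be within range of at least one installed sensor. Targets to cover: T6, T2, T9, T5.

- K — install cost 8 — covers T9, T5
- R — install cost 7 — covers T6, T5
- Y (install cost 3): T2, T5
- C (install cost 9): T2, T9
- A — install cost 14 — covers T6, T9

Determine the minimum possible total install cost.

The greedy cost-per-new-target heuristic would pick Y, R, and K for 18, but a cheaper cover exists.
Choose R and C: together they cover T6, T2, T9, T5 — every target.
Total install cost: 7 + 9 = 16.
No cover costs less than 16.

16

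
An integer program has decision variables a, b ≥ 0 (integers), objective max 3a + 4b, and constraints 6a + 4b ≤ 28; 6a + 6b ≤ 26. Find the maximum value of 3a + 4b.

Relaxing integrality, the LP optimum is 17.33 at (a,b) = (0, 4.33), which is not an integer point.
(a,b)=(0,4): 6·0+4·4=16≤28, 6·0+6·4=24≤26, objective 16.
(a,b)=(1,3): 6·1+4·3=18≤28, 6·1+6·3=24≤26, objective 15.
The best lattice point is (0,4), giving 16.

16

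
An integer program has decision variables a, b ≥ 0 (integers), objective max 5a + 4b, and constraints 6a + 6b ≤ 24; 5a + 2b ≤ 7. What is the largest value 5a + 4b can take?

12

The continuous relaxation peaks at (0, 3.5) with value 14.00; rounding to a feasible lattice point costs some objective.
(a,b)=(0,3): 6·0+6·3=18≤24, 5·0+2·3=6≤7, objective 12.
(a,b)=(0,2): 6·0+6·2=12≤24, 5·0+2·2=4≤7, objective 8.
The best lattice point is (0,3), giving 12.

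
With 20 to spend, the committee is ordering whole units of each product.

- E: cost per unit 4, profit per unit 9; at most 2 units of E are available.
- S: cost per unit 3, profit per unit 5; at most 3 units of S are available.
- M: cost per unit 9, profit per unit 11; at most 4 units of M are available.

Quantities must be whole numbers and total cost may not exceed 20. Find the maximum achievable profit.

34

Take 2×E, 1×S, and 1×M: cost 20 ≤ 20, profit 2·9 + 1·5 + 1·11 = 34.
E has the best ratio (9/4) and is taken to its limit of 2; remaining capacity is filled optimally with the others.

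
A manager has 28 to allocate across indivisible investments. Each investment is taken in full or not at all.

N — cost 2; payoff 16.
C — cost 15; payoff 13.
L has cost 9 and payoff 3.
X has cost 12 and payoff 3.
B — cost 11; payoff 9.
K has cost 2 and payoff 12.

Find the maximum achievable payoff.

44

Take N, C, L, and K: cost 2 + 15 + 9 + 2 = 28 ≤ 28, payoff 16 + 13 + 3 + 12 = 44.
No other feasible combination does better.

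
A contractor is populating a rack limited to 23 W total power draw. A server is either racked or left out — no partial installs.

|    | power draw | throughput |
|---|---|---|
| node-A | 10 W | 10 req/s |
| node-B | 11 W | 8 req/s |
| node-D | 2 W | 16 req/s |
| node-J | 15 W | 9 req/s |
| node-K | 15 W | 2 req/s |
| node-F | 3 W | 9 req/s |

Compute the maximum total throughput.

node-D + node-J + node-F: power draw 2 + 15 + 3 = 20 ≤ 23, throughput 16 + 9 + 9 = 34.
node-A + node-D + node-F: power draw 10 + 2 + 3 = 15 ≤ 23, throughput 10 + 16 + 9 = 35.
Best is node-A, node-D, and node-F with total throughput 35.

35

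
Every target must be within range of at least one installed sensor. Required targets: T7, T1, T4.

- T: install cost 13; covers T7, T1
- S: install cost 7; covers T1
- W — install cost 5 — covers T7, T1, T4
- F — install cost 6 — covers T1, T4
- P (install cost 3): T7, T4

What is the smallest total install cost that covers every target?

5

W alone covers T7, T1, T4 — every target.
Total install cost: 5.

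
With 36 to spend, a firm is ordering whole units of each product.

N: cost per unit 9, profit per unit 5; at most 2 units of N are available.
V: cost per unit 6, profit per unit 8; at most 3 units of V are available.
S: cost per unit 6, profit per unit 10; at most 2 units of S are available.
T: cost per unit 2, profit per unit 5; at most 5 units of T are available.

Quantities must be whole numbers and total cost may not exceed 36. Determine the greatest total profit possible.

2×V, 2×S, and 5×T: cost 34 ≤ 36, profit 2·8 + 2·10 + 5·5 = 61.
3×V, 1×S, and 5×T: cost 34 ≤ 36, profit 3·8 + 1·10 + 5·5 = 59.
Best is 61.

61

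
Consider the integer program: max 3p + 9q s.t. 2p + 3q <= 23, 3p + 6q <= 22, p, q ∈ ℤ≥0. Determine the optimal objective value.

(p,q)=(1,3): 2·1+3·3=11≤23, 3·1+6·3=21≤22, objective 30.
(p,q)=(0,3): 2·0+3·3=9≤23, 3·0+6·3=18≤22, objective 27.
No feasible integer point exceeds 30.

30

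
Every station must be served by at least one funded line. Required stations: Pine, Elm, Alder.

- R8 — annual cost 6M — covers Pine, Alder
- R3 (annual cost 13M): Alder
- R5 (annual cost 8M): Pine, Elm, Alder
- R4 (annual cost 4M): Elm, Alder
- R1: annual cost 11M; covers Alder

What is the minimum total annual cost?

8

This is a weighted set-cover instance.
The greedy cost-per-new-station heuristic would pick R4 and R8 for 10, but a cheaper cover exists.
R5 alone covers Pine, Elm, Alder — every station.
Total annual cost: 8.
No cover costs less than 8.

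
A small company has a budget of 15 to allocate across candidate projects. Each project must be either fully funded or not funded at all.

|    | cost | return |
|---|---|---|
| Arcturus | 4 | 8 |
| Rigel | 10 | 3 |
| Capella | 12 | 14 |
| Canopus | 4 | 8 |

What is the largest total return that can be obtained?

16

Allowing fractional choices, the relaxed optimum would be about 24.2, but projects are indivisible.
Capella: cost 12 ≤ 15, return 14.
Arcturus + Canopus: cost 4 + 4 = 8 ≤ 15, return 8 + 8 = 16.
Best is Arcturus and Canopus with total return 16.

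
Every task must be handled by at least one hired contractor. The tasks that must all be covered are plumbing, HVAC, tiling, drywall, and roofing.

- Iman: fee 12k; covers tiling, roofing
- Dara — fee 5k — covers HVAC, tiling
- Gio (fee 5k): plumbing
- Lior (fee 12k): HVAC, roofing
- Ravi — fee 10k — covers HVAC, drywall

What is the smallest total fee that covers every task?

This is an integer covering problem.
Choose Iman, Gio, and Ravi: together they cover plumbing, HVAC, tiling, drywall, roofing — every task.
Total fee: 12 + 5 + 10 = 27.

27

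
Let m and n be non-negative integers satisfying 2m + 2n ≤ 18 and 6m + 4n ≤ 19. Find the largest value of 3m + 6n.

(m,n)=(0,4): 2·0+2·4=8≤18, 6·0+4·4=16≤19, objective 24.
(m,n)=(1,3): 2·1+2·3=8≤18, 6·1+4·3=18≤19, objective 21.
(m,n)=(0,3): 2·0+2·3=6≤18, 6·0+4·3=12≤19, objective 18.
No feasible integer point exceeds 24.

24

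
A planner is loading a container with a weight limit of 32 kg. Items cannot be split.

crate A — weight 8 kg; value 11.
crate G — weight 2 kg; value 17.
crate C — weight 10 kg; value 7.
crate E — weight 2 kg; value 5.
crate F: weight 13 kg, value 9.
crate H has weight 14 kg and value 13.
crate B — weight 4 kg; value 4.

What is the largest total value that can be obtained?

50

crate A + crate G + crate E + crate H + crate B: weight 8 + 2 + 2 + 14 + 4 = 30 ≤ 32, value 11 + 17 + 5 + 13 + 4 = 50.
crate A + crate G + crate E + crate H: weight 8 + 2 + 2 + 14 = 26 ≤ 32, value 11 + 17 + 5 + 13 = 46.
crate A + crate G + crate E + crate F + crate B: weight 8 + 2 + 2 + 13 + 4 = 29 ≤ 32, value 11 + 17 + 5 + 9 + 4 = 46.
Best is crate A, crate G, crate E, crate H, and crate B with total value 50.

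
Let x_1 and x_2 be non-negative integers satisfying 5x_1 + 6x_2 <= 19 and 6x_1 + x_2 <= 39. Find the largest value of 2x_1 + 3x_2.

(x_1,x_2)=(0,3): 5·0+6·3=18≤19, 6·0+1·3=3≤39, objective 9.
(x_1,x_2)=(1,2): 5·1+6·2=17≤19, 6·1+1·2=8≤39, objective 8.
(x_1,x_2)=(0,2): 5·0+6·2=12≤19, 6·0+1·2=2≤39, objective 6.
The best lattice point is (0,3), giving 9.

9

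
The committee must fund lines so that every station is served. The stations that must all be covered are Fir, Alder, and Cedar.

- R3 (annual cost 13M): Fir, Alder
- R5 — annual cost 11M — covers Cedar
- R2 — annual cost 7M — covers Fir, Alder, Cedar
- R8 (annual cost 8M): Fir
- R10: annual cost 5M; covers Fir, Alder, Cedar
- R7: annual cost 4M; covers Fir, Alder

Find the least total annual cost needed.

5

This is an integer covering problem.
R10 alone covers Fir, Alder, Cedar — every station.
Total annual cost: 5.
No cover costs less than 5.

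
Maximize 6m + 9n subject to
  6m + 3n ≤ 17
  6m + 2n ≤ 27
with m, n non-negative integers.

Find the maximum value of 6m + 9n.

(m,n)=(0,5): 6·0+3·5=15≤17, 6·0+2·5=10≤27, objective 45.
(m,n)=(0,4): 6·0+3·4=12≤17, 6·0+2·4=8≤27, objective 36.
The best lattice point is (0,5), giving 45.

45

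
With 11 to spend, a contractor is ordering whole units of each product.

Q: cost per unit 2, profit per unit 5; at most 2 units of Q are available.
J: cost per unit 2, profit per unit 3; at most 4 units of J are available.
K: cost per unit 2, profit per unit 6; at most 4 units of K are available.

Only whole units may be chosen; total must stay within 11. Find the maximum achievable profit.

This is a bounded integer knapsack.
Take 1×Q and 4×K: cost 10 ≤ 11, profit 1·5 + 4·6 = 29.
K has the best ratio (6/2) and is taken to its limit of 4; remaining capacity is filled optimally with the others.

29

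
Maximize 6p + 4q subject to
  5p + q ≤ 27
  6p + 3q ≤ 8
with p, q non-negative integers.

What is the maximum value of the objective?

(p,q)=(0,2) is feasible, giving 8.
(p,q)=(0,1) is feasible, giving 4.
The best lattice point is (0,2), giving 8.

8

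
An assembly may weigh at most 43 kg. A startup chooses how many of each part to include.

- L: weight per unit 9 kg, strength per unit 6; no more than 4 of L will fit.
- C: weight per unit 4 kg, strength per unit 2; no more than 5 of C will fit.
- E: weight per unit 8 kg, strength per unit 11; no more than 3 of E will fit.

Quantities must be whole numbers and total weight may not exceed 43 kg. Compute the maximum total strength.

E has the best ratio (11/8); taking only E gives at most 3×11 = 33 (stopped by the supply cap of 3).
Mixing does better — 2×L and 3×E: weight 42 ≤ 43, strength 2·6 + 3·11 = 45.

45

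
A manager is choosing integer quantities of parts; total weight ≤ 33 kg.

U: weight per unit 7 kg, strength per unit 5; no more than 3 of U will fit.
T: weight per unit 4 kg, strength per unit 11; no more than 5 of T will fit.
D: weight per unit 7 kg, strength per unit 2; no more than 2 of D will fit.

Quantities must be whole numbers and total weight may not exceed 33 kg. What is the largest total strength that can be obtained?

Take 1×U and 5×T: weight 27 ≤ 33, strength 1·5 + 5·11 = 60.
T has the best ratio (11/4) and is taken to its limit of 5; remaining capacity is filled optimally with the others.

60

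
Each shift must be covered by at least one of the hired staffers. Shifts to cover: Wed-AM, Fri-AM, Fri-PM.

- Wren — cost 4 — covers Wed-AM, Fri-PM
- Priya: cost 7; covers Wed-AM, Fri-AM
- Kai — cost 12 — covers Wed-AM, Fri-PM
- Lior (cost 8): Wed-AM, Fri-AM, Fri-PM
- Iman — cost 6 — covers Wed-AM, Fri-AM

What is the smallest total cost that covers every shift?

The greedy cost-per-new-shift heuristic would pick Wren and Iman for 10, but a cheaper cover exists.
Lior alone covers Wed-AM, Fri-AM, Fri-PM — every shift.
Total cost: 8.
No cover costs less than 8.

8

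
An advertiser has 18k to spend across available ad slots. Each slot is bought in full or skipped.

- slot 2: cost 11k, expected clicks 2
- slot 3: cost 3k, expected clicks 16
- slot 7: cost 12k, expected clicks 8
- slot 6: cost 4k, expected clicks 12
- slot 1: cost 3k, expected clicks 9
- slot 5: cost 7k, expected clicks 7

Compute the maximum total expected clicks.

44

slot 3 + slot 6 + slot 1 + slot 5: cost 3 + 4 + 3 + 7 = 17 ≤ 18, expected clicks 16 + 12 + 9 + 7 = 44.
slot 3 + slot 6 + slot 1: cost 3 + 4 + 3 = 10 ≤ 18, expected clicks 16 + 12 + 9 = 37.
Best is slot 3, slot 6, slot 1, and slot 5 with total expected clicks 44.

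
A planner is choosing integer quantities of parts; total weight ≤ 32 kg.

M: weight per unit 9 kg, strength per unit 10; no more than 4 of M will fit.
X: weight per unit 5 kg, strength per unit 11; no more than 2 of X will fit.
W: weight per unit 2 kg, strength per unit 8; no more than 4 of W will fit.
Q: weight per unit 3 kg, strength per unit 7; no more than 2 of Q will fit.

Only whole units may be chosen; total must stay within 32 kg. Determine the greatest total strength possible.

71

This is a bounded integer knapsack.
W has the best ratio (8/2); taking only W gives at most 4×8 = 32 (stopped by the supply cap of 4).
Mixing does better — 1×M, 2×X, 4×W, and 1×Q: weight 30 ≤ 32, strength 1·10 + 2·11 + 4·8 + 1·7 = 71.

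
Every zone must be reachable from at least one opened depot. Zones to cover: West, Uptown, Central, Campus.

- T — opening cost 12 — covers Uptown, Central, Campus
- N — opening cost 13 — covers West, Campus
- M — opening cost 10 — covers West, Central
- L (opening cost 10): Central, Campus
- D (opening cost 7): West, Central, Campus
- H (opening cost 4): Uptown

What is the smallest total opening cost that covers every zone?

Choose D and H: together they cover West, Uptown, Central, Campus — every zone.
Total opening cost: 7 + 4 = 11.
No cover costs less than 11.

11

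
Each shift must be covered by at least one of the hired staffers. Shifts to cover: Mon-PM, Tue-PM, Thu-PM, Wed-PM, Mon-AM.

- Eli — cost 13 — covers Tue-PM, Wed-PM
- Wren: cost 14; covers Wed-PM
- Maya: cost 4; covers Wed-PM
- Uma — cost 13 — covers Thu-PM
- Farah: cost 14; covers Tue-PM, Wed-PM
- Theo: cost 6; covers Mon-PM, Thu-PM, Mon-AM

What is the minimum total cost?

19

The greedy cost-per-new-shift heuristic would pick Theo, Maya, and Eli for 23, but a cheaper cover exists.
Choose Eli and Theo: together they cover Mon-PM, Tue-PM, Thu-PM, Wed-PM, Mon-AM — every shift.
Total cost: 13 + 6 = 19.
No cover costs less than 19.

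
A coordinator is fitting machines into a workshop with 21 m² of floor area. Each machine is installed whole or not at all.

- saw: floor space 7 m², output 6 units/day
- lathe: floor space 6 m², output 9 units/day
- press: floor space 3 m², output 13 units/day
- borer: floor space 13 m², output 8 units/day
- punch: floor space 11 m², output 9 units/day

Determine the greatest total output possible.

Treat it as a binary knapsack problem.
Allowing fractional choices, the relaxed optimum would be about 32.1, but machines are indivisible.
lathe + press + punch: floor space 6 + 3 + 11 = 20 ≤ 21, output 9 + 13 + 9 = 31.
saw + lathe + press: floor space 7 + 6 + 3 = 16 ≤ 21, output 6 + 9 + 13 = 28.
Best is lathe, press, and punch with total output 31.

31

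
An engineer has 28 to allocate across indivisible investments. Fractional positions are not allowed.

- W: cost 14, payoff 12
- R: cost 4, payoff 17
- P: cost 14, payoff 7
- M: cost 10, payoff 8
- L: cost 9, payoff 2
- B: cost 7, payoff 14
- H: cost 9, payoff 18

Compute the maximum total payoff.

R + M + H: cost 4 + 10 + 9 = 23 ≤ 28, payoff 17 + 8 + 18 = 43.
R + B + H: cost 4 + 7 + 9 = 20 ≤ 28, payoff 17 + 14 + 18 = 49.
W + R + H: cost 14 + 4 + 9 = 27 ≤ 28, payoff 12 + 17 + 18 = 47.
Best is R, B, and H with total payoff 49.

49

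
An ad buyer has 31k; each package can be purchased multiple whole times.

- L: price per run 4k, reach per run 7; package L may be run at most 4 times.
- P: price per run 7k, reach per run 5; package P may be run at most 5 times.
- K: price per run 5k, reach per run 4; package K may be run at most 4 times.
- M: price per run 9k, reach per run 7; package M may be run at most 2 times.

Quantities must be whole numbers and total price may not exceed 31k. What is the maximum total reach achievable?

40

L has the best ratio (7/4); taking only L gives at most 4×7 = 28 (stopped by the supply cap of 4).
Mixing does better — 4×L and 3×K: price 31 ≤ 31, reach 4·7 + 3·4 = 40.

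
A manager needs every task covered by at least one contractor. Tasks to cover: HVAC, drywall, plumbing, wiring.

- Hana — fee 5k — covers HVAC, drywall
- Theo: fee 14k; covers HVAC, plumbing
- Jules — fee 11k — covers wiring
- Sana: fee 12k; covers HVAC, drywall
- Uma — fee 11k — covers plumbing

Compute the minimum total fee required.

27

Choose Hana, Jules, and Uma: together they cover HVAC, drywall, plumbing, wiring — every task.
Total fee: 5 + 11 + 11 = 27.
No cover costs less than 27.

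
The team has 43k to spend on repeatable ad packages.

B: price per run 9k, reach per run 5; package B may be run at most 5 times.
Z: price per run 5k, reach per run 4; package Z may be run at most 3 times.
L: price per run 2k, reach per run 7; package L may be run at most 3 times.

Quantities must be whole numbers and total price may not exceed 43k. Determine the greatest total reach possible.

44

3×B, 2×Z, and 3×L: price 43 ≤ 43, reach 3·5 + 2·4 + 3·7 = 44.
2×B, 3×Z, and 3×L: price 39 ≤ 43, reach 2·5 + 3·4 + 3·7 = 43.
Best is 44.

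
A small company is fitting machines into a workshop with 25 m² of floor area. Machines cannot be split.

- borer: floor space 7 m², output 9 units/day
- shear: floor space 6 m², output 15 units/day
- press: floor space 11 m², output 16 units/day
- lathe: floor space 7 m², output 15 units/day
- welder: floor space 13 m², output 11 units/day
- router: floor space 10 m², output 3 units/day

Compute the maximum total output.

Allowing fractional choices, the relaxed optimum would be about 47.3, but machines are indivisible.
borer + shear + press: floor space 7 + 6 + 11 = 24 ≤ 25, output 9 + 15 + 16 = 40.
borer + press + lathe: floor space 7 + 11 + 7 = 25 ≤ 25, output 9 + 16 + 15 = 40.
shear + press + lathe: floor space 6 + 11 + 7 = 24 ≤ 25, output 15 + 16 + 15 = 46.
Best is shear, press, and lathe with total output 46.

46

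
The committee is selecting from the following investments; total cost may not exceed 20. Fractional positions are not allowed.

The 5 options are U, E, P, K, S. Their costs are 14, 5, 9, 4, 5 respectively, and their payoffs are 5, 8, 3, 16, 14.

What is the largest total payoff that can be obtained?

Allowing fractional choices, the relaxed optimum would be about 40.1, but investments are indivisible.
E + K + S: cost 5 + 4 + 5 = 14 ≤ 20, payoff 8 + 16 + 14 = 38.
K + S: cost 4 + 5 = 9 ≤ 20, payoff 16 + 14 = 30.
P + K + S: cost 9 + 4 + 5 = 18 ≤ 20, payoff 3 + 16 + 14 = 33.
Best is E, K, and S with total payoff 38.

38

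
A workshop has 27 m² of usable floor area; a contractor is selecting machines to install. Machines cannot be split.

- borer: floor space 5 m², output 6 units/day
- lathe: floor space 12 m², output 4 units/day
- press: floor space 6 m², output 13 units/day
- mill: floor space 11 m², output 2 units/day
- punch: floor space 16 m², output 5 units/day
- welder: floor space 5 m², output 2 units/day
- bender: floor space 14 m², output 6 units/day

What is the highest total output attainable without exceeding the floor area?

25

Take borer, press, and bender: floor space 5 + 6 + 14 = 25 ≤ 27, output 6 + 13 + 6 = 25.
No other feasible combination does better.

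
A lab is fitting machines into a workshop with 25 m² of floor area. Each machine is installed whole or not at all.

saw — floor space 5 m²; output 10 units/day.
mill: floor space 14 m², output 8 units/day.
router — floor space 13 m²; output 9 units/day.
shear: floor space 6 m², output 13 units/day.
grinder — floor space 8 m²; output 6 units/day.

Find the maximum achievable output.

32

saw + mill + shear: floor space 5 + 14 + 6 = 25 ≤ 25, output 10 + 8 + 13 = 31.
saw + router + shear: floor space 5 + 13 + 6 = 24 ≤ 25, output 10 + 9 + 13 = 32.
saw + shear + grinder: floor space 5 + 6 + 8 = 19 ≤ 25, output 10 + 13 + 6 = 29.
Best is saw, router, and shear with total output 32.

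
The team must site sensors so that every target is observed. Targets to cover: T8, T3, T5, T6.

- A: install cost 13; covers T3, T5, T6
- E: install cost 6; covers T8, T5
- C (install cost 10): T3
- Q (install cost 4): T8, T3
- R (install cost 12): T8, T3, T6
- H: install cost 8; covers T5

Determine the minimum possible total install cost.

17

This is a weighted set-cover instance.
The greedy cost-per-new-target heuristic would pick Q, E, and R for 22, but a cheaper cover exists.
Choose A and Q: together they cover T8, T3, T5, T6 — every target.
Total install cost: 13 + 4 = 17.
No cover costs less than 17.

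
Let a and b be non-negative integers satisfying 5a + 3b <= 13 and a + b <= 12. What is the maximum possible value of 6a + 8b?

(a,b)=(0,4) is feasible, giving 32.
(a,b)=(0,3) is feasible, giving 24.
No feasible integer point exceeds 32.

32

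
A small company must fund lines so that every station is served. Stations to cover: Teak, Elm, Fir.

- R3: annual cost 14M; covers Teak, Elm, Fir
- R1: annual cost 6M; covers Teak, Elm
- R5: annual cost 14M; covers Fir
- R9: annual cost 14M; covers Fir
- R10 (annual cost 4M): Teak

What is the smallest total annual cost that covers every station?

14

The greedy cost-per-new-station heuristic would pick R1 and R3 for 20, but a cheaper cover exists.
R3 alone covers Teak, Elm, Fir — every station.
Total annual cost: 14.
No cover costs less than 14.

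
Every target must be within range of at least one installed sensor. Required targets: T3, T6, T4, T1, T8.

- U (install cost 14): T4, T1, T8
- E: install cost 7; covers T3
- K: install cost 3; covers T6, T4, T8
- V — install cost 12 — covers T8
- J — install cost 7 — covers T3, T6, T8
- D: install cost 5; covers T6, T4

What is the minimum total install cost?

21

Choose U and J: together they cover T3, T6, T4, T1, T8 — every target.
Total install cost: 14 + 7 = 21.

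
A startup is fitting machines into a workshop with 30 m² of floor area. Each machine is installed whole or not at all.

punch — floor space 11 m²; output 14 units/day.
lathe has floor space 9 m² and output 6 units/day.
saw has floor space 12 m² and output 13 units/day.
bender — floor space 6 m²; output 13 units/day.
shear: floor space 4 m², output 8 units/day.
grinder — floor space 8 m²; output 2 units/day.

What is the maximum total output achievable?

41

Allowing fractional choices, the relaxed optimum would be about 44.8, but machines are indivisible.
punch + bender + shear + grinder: floor space 11 + 6 + 4 + 8 = 29 ≤ 30, output 14 + 13 + 8 + 2 = 37.
punch + saw + bender: floor space 11 + 12 + 6 = 29 ≤ 30, output 14 + 13 + 13 = 40.
punch + lathe + bender + shear: floor space 11 + 9 + 6 + 4 = 30 ≤ 30, output 14 + 6 + 13 + 8 = 41.
Best is punch, lathe, bender, and shear with total output 41.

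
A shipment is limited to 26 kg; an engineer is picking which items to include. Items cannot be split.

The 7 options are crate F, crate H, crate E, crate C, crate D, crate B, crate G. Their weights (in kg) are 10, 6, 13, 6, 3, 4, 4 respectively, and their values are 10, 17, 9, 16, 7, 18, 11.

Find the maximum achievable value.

crate H + crate C + crate B + crate G: weight 6 + 6 + 4 + 4 = 20 ≤ 26, value 17 + 16 + 18 + 11 = 62.
crate F + crate H + crate C + crate B: weight 10 + 6 + 6 + 4 = 26 ≤ 26, value 10 + 17 + 16 + 18 = 61.
crate H + crate C + crate D + crate B + crate G: weight 6 + 6 + 3 + 4 + 4 = 23 ≤ 26, value 17 + 16 + 7 + 18 + 11 = 69.
Best is crate H, crate C, crate D, crate B, and crate G with total value 69.

69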